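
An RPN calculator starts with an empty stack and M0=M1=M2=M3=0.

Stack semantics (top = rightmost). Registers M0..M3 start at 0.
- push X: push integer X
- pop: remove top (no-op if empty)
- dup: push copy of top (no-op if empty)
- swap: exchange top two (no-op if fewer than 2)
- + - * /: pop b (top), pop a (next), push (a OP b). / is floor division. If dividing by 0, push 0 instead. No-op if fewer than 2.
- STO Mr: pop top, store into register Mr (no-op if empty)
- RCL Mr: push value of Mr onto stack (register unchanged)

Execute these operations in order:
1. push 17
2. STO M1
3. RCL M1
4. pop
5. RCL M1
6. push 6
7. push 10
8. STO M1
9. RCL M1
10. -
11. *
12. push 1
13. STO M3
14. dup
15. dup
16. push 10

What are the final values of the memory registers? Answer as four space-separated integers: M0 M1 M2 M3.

After op 1 (push 17): stack=[17] mem=[0,0,0,0]
After op 2 (STO M1): stack=[empty] mem=[0,17,0,0]
After op 3 (RCL M1): stack=[17] mem=[0,17,0,0]
After op 4 (pop): stack=[empty] mem=[0,17,0,0]
After op 5 (RCL M1): stack=[17] mem=[0,17,0,0]
After op 6 (push 6): stack=[17,6] mem=[0,17,0,0]
After op 7 (push 10): stack=[17,6,10] mem=[0,17,0,0]
After op 8 (STO M1): stack=[17,6] mem=[0,10,0,0]
After op 9 (RCL M1): stack=[17,6,10] mem=[0,10,0,0]
After op 10 (-): stack=[17,-4] mem=[0,10,0,0]
After op 11 (*): stack=[-68] mem=[0,10,0,0]
After op 12 (push 1): stack=[-68,1] mem=[0,10,0,0]
After op 13 (STO M3): stack=[-68] mem=[0,10,0,1]
After op 14 (dup): stack=[-68,-68] mem=[0,10,0,1]
After op 15 (dup): stack=[-68,-68,-68] mem=[0,10,0,1]
After op 16 (push 10): stack=[-68,-68,-68,10] mem=[0,10,0,1]

Answer: 0 10 0 1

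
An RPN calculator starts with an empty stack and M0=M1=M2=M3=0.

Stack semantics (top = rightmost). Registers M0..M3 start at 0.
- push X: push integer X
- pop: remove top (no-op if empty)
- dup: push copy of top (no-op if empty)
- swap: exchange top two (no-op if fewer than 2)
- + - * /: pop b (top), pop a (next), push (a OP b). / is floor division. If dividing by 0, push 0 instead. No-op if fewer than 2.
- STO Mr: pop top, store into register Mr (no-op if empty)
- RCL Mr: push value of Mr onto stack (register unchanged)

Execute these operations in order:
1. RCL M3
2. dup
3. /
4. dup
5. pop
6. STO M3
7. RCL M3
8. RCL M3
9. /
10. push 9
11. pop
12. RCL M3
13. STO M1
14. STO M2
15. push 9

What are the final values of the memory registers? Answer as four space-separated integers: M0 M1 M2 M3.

Answer: 0 0 0 0

Derivation:
After op 1 (RCL M3): stack=[0] mem=[0,0,0,0]
After op 2 (dup): stack=[0,0] mem=[0,0,0,0]
After op 3 (/): stack=[0] mem=[0,0,0,0]
After op 4 (dup): stack=[0,0] mem=[0,0,0,0]
After op 5 (pop): stack=[0] mem=[0,0,0,0]
After op 6 (STO M3): stack=[empty] mem=[0,0,0,0]
After op 7 (RCL M3): stack=[0] mem=[0,0,0,0]
After op 8 (RCL M3): stack=[0,0] mem=[0,0,0,0]
After op 9 (/): stack=[0] mem=[0,0,0,0]
After op 10 (push 9): stack=[0,9] mem=[0,0,0,0]
After op 11 (pop): stack=[0] mem=[0,0,0,0]
After op 12 (RCL M3): stack=[0,0] mem=[0,0,0,0]
After op 13 (STO M1): stack=[0] mem=[0,0,0,0]
After op 14 (STO M2): stack=[empty] mem=[0,0,0,0]
After op 15 (push 9): stack=[9] mem=[0,0,0,0]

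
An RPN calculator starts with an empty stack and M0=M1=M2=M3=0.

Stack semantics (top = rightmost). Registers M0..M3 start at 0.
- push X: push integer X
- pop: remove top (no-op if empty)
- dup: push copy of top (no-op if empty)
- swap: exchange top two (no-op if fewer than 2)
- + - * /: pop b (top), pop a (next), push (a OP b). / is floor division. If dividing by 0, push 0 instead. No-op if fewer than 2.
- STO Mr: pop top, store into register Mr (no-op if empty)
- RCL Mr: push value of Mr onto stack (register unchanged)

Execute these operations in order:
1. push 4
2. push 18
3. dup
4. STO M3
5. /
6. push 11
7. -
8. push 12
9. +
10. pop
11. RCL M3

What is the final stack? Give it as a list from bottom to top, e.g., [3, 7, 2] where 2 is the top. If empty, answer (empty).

Answer: [18]

Derivation:
After op 1 (push 4): stack=[4] mem=[0,0,0,0]
After op 2 (push 18): stack=[4,18] mem=[0,0,0,0]
After op 3 (dup): stack=[4,18,18] mem=[0,0,0,0]
After op 4 (STO M3): stack=[4,18] mem=[0,0,0,18]
After op 5 (/): stack=[0] mem=[0,0,0,18]
After op 6 (push 11): stack=[0,11] mem=[0,0,0,18]
After op 7 (-): stack=[-11] mem=[0,0,0,18]
After op 8 (push 12): stack=[-11,12] mem=[0,0,0,18]
After op 9 (+): stack=[1] mem=[0,0,0,18]
After op 10 (pop): stack=[empty] mem=[0,0,0,18]
After op 11 (RCL M3): stack=[18] mem=[0,0,0,18]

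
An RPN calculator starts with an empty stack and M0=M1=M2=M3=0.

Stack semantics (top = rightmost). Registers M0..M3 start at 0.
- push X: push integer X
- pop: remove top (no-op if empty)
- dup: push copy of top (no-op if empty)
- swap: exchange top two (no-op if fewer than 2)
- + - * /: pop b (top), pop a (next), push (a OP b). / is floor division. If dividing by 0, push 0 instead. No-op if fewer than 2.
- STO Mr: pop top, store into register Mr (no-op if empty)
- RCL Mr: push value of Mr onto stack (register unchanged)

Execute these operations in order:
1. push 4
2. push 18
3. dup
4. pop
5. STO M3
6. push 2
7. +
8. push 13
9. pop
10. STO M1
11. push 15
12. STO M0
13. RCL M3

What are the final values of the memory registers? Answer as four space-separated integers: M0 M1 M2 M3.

After op 1 (push 4): stack=[4] mem=[0,0,0,0]
After op 2 (push 18): stack=[4,18] mem=[0,0,0,0]
After op 3 (dup): stack=[4,18,18] mem=[0,0,0,0]
After op 4 (pop): stack=[4,18] mem=[0,0,0,0]
After op 5 (STO M3): stack=[4] mem=[0,0,0,18]
After op 6 (push 2): stack=[4,2] mem=[0,0,0,18]
After op 7 (+): stack=[6] mem=[0,0,0,18]
After op 8 (push 13): stack=[6,13] mem=[0,0,0,18]
After op 9 (pop): stack=[6] mem=[0,0,0,18]
After op 10 (STO M1): stack=[empty] mem=[0,6,0,18]
After op 11 (push 15): stack=[15] mem=[0,6,0,18]
After op 12 (STO M0): stack=[empty] mem=[15,6,0,18]
After op 13 (RCL M3): stack=[18] mem=[15,6,0,18]

Answer: 15 6 0 18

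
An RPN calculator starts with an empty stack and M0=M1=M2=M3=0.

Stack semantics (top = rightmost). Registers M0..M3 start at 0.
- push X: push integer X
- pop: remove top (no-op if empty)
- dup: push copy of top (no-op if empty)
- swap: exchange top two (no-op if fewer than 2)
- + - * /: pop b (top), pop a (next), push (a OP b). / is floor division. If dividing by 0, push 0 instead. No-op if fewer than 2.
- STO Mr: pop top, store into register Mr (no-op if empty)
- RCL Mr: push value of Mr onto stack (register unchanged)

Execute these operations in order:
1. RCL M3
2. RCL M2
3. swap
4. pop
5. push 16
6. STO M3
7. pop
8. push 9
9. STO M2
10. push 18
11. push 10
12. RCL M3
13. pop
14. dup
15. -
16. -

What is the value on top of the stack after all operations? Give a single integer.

After op 1 (RCL M3): stack=[0] mem=[0,0,0,0]
After op 2 (RCL M2): stack=[0,0] mem=[0,0,0,0]
After op 3 (swap): stack=[0,0] mem=[0,0,0,0]
After op 4 (pop): stack=[0] mem=[0,0,0,0]
After op 5 (push 16): stack=[0,16] mem=[0,0,0,0]
After op 6 (STO M3): stack=[0] mem=[0,0,0,16]
After op 7 (pop): stack=[empty] mem=[0,0,0,16]
After op 8 (push 9): stack=[9] mem=[0,0,0,16]
After op 9 (STO M2): stack=[empty] mem=[0,0,9,16]
After op 10 (push 18): stack=[18] mem=[0,0,9,16]
After op 11 (push 10): stack=[18,10] mem=[0,0,9,16]
After op 12 (RCL M3): stack=[18,10,16] mem=[0,0,9,16]
After op 13 (pop): stack=[18,10] mem=[0,0,9,16]
After op 14 (dup): stack=[18,10,10] mem=[0,0,9,16]
After op 15 (-): stack=[18,0] mem=[0,0,9,16]
After op 16 (-): stack=[18] mem=[0,0,9,16]

Answer: 18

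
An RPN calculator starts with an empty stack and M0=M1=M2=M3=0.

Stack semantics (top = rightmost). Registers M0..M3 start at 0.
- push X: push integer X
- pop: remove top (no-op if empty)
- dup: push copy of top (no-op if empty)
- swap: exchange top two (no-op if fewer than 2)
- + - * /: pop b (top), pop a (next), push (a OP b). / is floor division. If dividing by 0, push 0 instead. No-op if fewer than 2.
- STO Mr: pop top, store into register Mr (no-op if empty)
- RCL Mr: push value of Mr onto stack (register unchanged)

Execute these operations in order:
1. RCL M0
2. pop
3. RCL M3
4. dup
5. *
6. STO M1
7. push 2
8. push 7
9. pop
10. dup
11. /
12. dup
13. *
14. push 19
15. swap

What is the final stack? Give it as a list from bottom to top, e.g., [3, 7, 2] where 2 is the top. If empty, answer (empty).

Answer: [19, 1]

Derivation:
After op 1 (RCL M0): stack=[0] mem=[0,0,0,0]
After op 2 (pop): stack=[empty] mem=[0,0,0,0]
After op 3 (RCL M3): stack=[0] mem=[0,0,0,0]
After op 4 (dup): stack=[0,0] mem=[0,0,0,0]
After op 5 (*): stack=[0] mem=[0,0,0,0]
After op 6 (STO M1): stack=[empty] mem=[0,0,0,0]
After op 7 (push 2): stack=[2] mem=[0,0,0,0]
After op 8 (push 7): stack=[2,7] mem=[0,0,0,0]
After op 9 (pop): stack=[2] mem=[0,0,0,0]
After op 10 (dup): stack=[2,2] mem=[0,0,0,0]
After op 11 (/): stack=[1] mem=[0,0,0,0]
After op 12 (dup): stack=[1,1] mem=[0,0,0,0]
After op 13 (*): stack=[1] mem=[0,0,0,0]
After op 14 (push 19): stack=[1,19] mem=[0,0,0,0]
After op 15 (swap): stack=[19,1] mem=[0,0,0,0]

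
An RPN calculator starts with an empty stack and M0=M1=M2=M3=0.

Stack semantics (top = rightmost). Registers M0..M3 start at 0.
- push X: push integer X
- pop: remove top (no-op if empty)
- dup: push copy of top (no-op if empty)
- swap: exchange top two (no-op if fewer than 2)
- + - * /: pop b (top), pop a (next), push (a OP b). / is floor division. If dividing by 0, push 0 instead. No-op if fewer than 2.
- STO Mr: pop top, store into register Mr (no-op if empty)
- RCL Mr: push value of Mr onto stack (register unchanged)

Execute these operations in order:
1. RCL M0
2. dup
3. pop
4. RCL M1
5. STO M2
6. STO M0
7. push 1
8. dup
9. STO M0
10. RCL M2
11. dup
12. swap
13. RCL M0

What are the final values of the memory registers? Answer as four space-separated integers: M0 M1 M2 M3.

Answer: 1 0 0 0

Derivation:
After op 1 (RCL M0): stack=[0] mem=[0,0,0,0]
After op 2 (dup): stack=[0,0] mem=[0,0,0,0]
After op 3 (pop): stack=[0] mem=[0,0,0,0]
After op 4 (RCL M1): stack=[0,0] mem=[0,0,0,0]
After op 5 (STO M2): stack=[0] mem=[0,0,0,0]
After op 6 (STO M0): stack=[empty] mem=[0,0,0,0]
After op 7 (push 1): stack=[1] mem=[0,0,0,0]
After op 8 (dup): stack=[1,1] mem=[0,0,0,0]
After op 9 (STO M0): stack=[1] mem=[1,0,0,0]
After op 10 (RCL M2): stack=[1,0] mem=[1,0,0,0]
After op 11 (dup): stack=[1,0,0] mem=[1,0,0,0]
After op 12 (swap): stack=[1,0,0] mem=[1,0,0,0]
After op 13 (RCL M0): stack=[1,0,0,1] mem=[1,0,0,0]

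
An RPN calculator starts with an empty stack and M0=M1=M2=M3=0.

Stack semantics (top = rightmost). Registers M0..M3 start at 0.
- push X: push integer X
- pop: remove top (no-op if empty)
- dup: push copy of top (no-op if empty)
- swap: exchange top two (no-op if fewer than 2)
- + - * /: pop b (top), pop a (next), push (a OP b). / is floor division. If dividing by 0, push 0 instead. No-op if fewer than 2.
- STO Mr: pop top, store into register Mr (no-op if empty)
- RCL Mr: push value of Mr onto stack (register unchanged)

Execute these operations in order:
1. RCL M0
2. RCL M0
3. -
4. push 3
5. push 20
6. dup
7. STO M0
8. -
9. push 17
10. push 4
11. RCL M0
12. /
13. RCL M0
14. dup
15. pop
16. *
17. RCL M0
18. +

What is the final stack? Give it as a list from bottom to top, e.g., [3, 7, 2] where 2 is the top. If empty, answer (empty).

After op 1 (RCL M0): stack=[0] mem=[0,0,0,0]
After op 2 (RCL M0): stack=[0,0] mem=[0,0,0,0]
After op 3 (-): stack=[0] mem=[0,0,0,0]
After op 4 (push 3): stack=[0,3] mem=[0,0,0,0]
After op 5 (push 20): stack=[0,3,20] mem=[0,0,0,0]
After op 6 (dup): stack=[0,3,20,20] mem=[0,0,0,0]
After op 7 (STO M0): stack=[0,3,20] mem=[20,0,0,0]
After op 8 (-): stack=[0,-17] mem=[20,0,0,0]
After op 9 (push 17): stack=[0,-17,17] mem=[20,0,0,0]
After op 10 (push 4): stack=[0,-17,17,4] mem=[20,0,0,0]
After op 11 (RCL M0): stack=[0,-17,17,4,20] mem=[20,0,0,0]
After op 12 (/): stack=[0,-17,17,0] mem=[20,0,0,0]
After op 13 (RCL M0): stack=[0,-17,17,0,20] mem=[20,0,0,0]
After op 14 (dup): stack=[0,-17,17,0,20,20] mem=[20,0,0,0]
After op 15 (pop): stack=[0,-17,17,0,20] mem=[20,0,0,0]
After op 16 (*): stack=[0,-17,17,0] mem=[20,0,0,0]
After op 17 (RCL M0): stack=[0,-17,17,0,20] mem=[20,0,0,0]
After op 18 (+): stack=[0,-17,17,20] mem=[20,0,0,0]

Answer: [0, -17, 17, 20]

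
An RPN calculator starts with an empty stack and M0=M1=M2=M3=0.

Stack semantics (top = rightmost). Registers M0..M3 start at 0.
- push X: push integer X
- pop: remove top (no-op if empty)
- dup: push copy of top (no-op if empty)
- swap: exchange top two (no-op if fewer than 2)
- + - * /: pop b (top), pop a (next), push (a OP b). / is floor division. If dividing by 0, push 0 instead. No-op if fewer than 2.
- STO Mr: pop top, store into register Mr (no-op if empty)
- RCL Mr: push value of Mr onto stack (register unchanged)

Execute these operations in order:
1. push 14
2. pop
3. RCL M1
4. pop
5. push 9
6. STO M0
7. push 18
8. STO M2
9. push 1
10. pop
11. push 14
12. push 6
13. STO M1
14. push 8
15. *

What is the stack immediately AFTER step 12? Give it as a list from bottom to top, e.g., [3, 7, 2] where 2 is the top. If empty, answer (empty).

After op 1 (push 14): stack=[14] mem=[0,0,0,0]
After op 2 (pop): stack=[empty] mem=[0,0,0,0]
After op 3 (RCL M1): stack=[0] mem=[0,0,0,0]
After op 4 (pop): stack=[empty] mem=[0,0,0,0]
After op 5 (push 9): stack=[9] mem=[0,0,0,0]
After op 6 (STO M0): stack=[empty] mem=[9,0,0,0]
After op 7 (push 18): stack=[18] mem=[9,0,0,0]
After op 8 (STO M2): stack=[empty] mem=[9,0,18,0]
After op 9 (push 1): stack=[1] mem=[9,0,18,0]
After op 10 (pop): stack=[empty] mem=[9,0,18,0]
After op 11 (push 14): stack=[14] mem=[9,0,18,0]
After op 12 (push 6): stack=[14,6] mem=[9,0,18,0]

[14, 6]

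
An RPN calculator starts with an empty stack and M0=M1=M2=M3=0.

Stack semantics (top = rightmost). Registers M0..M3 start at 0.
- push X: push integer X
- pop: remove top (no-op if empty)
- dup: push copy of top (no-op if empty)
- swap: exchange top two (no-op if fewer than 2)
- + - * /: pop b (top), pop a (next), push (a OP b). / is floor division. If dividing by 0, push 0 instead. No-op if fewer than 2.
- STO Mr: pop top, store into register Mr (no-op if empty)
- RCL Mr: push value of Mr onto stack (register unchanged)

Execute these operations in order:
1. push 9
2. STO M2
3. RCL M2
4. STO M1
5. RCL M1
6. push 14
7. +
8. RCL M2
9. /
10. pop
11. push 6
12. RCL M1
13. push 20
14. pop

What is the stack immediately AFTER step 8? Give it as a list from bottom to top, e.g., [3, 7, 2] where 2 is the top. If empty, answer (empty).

After op 1 (push 9): stack=[9] mem=[0,0,0,0]
After op 2 (STO M2): stack=[empty] mem=[0,0,9,0]
After op 3 (RCL M2): stack=[9] mem=[0,0,9,0]
After op 4 (STO M1): stack=[empty] mem=[0,9,9,0]
After op 5 (RCL M1): stack=[9] mem=[0,9,9,0]
After op 6 (push 14): stack=[9,14] mem=[0,9,9,0]
After op 7 (+): stack=[23] mem=[0,9,9,0]
After op 8 (RCL M2): stack=[23,9] mem=[0,9,9,0]

[23, 9]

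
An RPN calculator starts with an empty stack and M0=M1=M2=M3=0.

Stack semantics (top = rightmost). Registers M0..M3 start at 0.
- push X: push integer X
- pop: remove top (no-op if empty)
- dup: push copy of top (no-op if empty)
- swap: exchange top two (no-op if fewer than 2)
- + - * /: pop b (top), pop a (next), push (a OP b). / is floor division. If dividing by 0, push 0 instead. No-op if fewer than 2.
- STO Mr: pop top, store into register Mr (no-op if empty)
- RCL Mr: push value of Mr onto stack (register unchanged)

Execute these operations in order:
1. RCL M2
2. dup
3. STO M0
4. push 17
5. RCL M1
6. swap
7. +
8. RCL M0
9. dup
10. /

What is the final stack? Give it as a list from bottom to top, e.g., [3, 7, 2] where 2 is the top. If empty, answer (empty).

After op 1 (RCL M2): stack=[0] mem=[0,0,0,0]
After op 2 (dup): stack=[0,0] mem=[0,0,0,0]
After op 3 (STO M0): stack=[0] mem=[0,0,0,0]
After op 4 (push 17): stack=[0,17] mem=[0,0,0,0]
After op 5 (RCL M1): stack=[0,17,0] mem=[0,0,0,0]
After op 6 (swap): stack=[0,0,17] mem=[0,0,0,0]
After op 7 (+): stack=[0,17] mem=[0,0,0,0]
After op 8 (RCL M0): stack=[0,17,0] mem=[0,0,0,0]
After op 9 (dup): stack=[0,17,0,0] mem=[0,0,0,0]
After op 10 (/): stack=[0,17,0] mem=[0,0,0,0]

Answer: [0, 17, 0]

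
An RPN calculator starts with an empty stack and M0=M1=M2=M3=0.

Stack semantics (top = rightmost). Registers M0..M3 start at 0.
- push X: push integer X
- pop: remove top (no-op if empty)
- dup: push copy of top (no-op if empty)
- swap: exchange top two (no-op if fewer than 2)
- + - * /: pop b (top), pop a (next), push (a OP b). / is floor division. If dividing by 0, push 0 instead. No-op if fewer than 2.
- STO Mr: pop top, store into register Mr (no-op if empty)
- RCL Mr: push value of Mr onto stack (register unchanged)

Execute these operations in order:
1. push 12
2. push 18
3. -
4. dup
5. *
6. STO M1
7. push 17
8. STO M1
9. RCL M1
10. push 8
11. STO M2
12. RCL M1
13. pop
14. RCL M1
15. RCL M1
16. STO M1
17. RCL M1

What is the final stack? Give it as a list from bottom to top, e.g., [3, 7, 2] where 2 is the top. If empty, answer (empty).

After op 1 (push 12): stack=[12] mem=[0,0,0,0]
After op 2 (push 18): stack=[12,18] mem=[0,0,0,0]
After op 3 (-): stack=[-6] mem=[0,0,0,0]
After op 4 (dup): stack=[-6,-6] mem=[0,0,0,0]
After op 5 (*): stack=[36] mem=[0,0,0,0]
After op 6 (STO M1): stack=[empty] mem=[0,36,0,0]
After op 7 (push 17): stack=[17] mem=[0,36,0,0]
After op 8 (STO M1): stack=[empty] mem=[0,17,0,0]
After op 9 (RCL M1): stack=[17] mem=[0,17,0,0]
After op 10 (push 8): stack=[17,8] mem=[0,17,0,0]
After op 11 (STO M2): stack=[17] mem=[0,17,8,0]
After op 12 (RCL M1): stack=[17,17] mem=[0,17,8,0]
After op 13 (pop): stack=[17] mem=[0,17,8,0]
After op 14 (RCL M1): stack=[17,17] mem=[0,17,8,0]
After op 15 (RCL M1): stack=[17,17,17] mem=[0,17,8,0]
After op 16 (STO M1): stack=[17,17] mem=[0,17,8,0]
After op 17 (RCL M1): stack=[17,17,17] mem=[0,17,8,0]

Answer: [17, 17, 17]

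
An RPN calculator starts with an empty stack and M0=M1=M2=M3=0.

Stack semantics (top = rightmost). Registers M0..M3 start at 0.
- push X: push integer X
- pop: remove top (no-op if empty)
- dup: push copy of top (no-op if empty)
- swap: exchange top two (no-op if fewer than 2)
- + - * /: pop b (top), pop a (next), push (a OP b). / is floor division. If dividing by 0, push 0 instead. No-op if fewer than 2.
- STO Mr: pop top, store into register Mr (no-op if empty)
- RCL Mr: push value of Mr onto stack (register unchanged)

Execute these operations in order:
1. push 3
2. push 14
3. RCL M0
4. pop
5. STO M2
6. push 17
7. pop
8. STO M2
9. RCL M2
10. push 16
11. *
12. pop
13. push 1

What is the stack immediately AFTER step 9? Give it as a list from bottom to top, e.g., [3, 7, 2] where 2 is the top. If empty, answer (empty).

After op 1 (push 3): stack=[3] mem=[0,0,0,0]
After op 2 (push 14): stack=[3,14] mem=[0,0,0,0]
After op 3 (RCL M0): stack=[3,14,0] mem=[0,0,0,0]
After op 4 (pop): stack=[3,14] mem=[0,0,0,0]
After op 5 (STO M2): stack=[3] mem=[0,0,14,0]
After op 6 (push 17): stack=[3,17] mem=[0,0,14,0]
After op 7 (pop): stack=[3] mem=[0,0,14,0]
After op 8 (STO M2): stack=[empty] mem=[0,0,3,0]
After op 9 (RCL M2): stack=[3] mem=[0,0,3,0]

[3]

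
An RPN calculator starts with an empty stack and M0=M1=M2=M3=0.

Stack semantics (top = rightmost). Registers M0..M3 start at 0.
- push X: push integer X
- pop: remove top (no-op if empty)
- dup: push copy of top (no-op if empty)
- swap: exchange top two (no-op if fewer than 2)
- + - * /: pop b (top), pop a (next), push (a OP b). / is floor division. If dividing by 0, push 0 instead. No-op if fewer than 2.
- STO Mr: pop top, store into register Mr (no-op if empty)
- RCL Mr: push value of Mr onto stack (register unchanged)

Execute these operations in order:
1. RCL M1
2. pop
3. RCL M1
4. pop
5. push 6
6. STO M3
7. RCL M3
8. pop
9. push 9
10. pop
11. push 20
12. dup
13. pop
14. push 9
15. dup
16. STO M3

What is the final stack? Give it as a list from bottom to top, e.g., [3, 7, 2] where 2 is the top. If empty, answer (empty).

After op 1 (RCL M1): stack=[0] mem=[0,0,0,0]
After op 2 (pop): stack=[empty] mem=[0,0,0,0]
After op 3 (RCL M1): stack=[0] mem=[0,0,0,0]
After op 4 (pop): stack=[empty] mem=[0,0,0,0]
After op 5 (push 6): stack=[6] mem=[0,0,0,0]
After op 6 (STO M3): stack=[empty] mem=[0,0,0,6]
After op 7 (RCL M3): stack=[6] mem=[0,0,0,6]
After op 8 (pop): stack=[empty] mem=[0,0,0,6]
After op 9 (push 9): stack=[9] mem=[0,0,0,6]
After op 10 (pop): stack=[empty] mem=[0,0,0,6]
After op 11 (push 20): stack=[20] mem=[0,0,0,6]
After op 12 (dup): stack=[20,20] mem=[0,0,0,6]
After op 13 (pop): stack=[20] mem=[0,0,0,6]
After op 14 (push 9): stack=[20,9] mem=[0,0,0,6]
After op 15 (dup): stack=[20,9,9] mem=[0,0,0,6]
After op 16 (STO M3): stack=[20,9] mem=[0,0,0,9]

Answer: [20, 9]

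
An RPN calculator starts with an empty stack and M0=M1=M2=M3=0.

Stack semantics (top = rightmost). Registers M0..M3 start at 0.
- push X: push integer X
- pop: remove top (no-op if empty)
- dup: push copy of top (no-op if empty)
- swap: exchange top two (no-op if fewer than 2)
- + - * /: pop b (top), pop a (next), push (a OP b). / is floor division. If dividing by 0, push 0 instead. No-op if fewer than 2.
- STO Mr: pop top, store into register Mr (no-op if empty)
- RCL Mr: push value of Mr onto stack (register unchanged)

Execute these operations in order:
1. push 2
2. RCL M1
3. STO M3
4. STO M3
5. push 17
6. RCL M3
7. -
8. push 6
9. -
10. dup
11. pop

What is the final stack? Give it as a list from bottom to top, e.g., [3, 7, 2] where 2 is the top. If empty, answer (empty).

After op 1 (push 2): stack=[2] mem=[0,0,0,0]
After op 2 (RCL M1): stack=[2,0] mem=[0,0,0,0]
After op 3 (STO M3): stack=[2] mem=[0,0,0,0]
After op 4 (STO M3): stack=[empty] mem=[0,0,0,2]
After op 5 (push 17): stack=[17] mem=[0,0,0,2]
After op 6 (RCL M3): stack=[17,2] mem=[0,0,0,2]
After op 7 (-): stack=[15] mem=[0,0,0,2]
After op 8 (push 6): stack=[15,6] mem=[0,0,0,2]
After op 9 (-): stack=[9] mem=[0,0,0,2]
After op 10 (dup): stack=[9,9] mem=[0,0,0,2]
After op 11 (pop): stack=[9] mem=[0,0,0,2]

Answer: [9]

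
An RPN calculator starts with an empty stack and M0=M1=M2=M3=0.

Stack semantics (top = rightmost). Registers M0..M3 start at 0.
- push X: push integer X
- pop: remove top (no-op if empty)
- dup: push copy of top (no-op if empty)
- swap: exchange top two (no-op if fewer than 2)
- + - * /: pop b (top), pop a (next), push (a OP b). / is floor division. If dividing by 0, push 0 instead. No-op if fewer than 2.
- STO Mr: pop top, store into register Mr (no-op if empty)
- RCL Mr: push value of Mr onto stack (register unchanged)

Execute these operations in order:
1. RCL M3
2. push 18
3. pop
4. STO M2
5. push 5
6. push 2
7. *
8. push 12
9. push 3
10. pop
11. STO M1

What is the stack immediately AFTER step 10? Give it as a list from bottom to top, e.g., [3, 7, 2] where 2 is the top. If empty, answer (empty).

After op 1 (RCL M3): stack=[0] mem=[0,0,0,0]
After op 2 (push 18): stack=[0,18] mem=[0,0,0,0]
After op 3 (pop): stack=[0] mem=[0,0,0,0]
After op 4 (STO M2): stack=[empty] mem=[0,0,0,0]
After op 5 (push 5): stack=[5] mem=[0,0,0,0]
After op 6 (push 2): stack=[5,2] mem=[0,0,0,0]
After op 7 (*): stack=[10] mem=[0,0,0,0]
After op 8 (push 12): stack=[10,12] mem=[0,0,0,0]
After op 9 (push 3): stack=[10,12,3] mem=[0,0,0,0]
After op 10 (pop): stack=[10,12] mem=[0,0,0,0]

[10, 12]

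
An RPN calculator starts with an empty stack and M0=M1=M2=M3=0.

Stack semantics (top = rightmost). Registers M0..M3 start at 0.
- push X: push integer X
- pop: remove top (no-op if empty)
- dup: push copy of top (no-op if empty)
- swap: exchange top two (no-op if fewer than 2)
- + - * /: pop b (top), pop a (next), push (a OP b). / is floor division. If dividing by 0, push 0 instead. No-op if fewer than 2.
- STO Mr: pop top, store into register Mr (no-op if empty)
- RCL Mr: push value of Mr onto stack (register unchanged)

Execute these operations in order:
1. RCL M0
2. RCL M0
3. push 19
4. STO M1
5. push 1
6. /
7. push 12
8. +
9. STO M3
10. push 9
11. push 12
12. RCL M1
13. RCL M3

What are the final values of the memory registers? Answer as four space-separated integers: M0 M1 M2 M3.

After op 1 (RCL M0): stack=[0] mem=[0,0,0,0]
After op 2 (RCL M0): stack=[0,0] mem=[0,0,0,0]
After op 3 (push 19): stack=[0,0,19] mem=[0,0,0,0]
After op 4 (STO M1): stack=[0,0] mem=[0,19,0,0]
After op 5 (push 1): stack=[0,0,1] mem=[0,19,0,0]
After op 6 (/): stack=[0,0] mem=[0,19,0,0]
After op 7 (push 12): stack=[0,0,12] mem=[0,19,0,0]
After op 8 (+): stack=[0,12] mem=[0,19,0,0]
After op 9 (STO M3): stack=[0] mem=[0,19,0,12]
After op 10 (push 9): stack=[0,9] mem=[0,19,0,12]
After op 11 (push 12): stack=[0,9,12] mem=[0,19,0,12]
After op 12 (RCL M1): stack=[0,9,12,19] mem=[0,19,0,12]
After op 13 (RCL M3): stack=[0,9,12,19,12] mem=[0,19,0,12]

Answer: 0 19 0 12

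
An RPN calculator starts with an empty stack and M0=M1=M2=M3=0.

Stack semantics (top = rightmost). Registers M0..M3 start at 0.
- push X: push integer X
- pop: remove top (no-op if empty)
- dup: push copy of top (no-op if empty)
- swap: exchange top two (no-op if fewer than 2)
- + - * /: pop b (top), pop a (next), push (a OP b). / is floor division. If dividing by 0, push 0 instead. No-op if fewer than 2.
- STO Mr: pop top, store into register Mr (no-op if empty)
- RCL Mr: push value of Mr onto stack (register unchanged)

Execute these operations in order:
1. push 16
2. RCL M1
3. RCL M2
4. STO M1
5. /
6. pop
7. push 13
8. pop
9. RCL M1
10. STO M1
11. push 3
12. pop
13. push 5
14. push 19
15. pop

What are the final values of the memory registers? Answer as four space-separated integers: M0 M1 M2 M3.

After op 1 (push 16): stack=[16] mem=[0,0,0,0]
After op 2 (RCL M1): stack=[16,0] mem=[0,0,0,0]
After op 3 (RCL M2): stack=[16,0,0] mem=[0,0,0,0]
After op 4 (STO M1): stack=[16,0] mem=[0,0,0,0]
After op 5 (/): stack=[0] mem=[0,0,0,0]
After op 6 (pop): stack=[empty] mem=[0,0,0,0]
After op 7 (push 13): stack=[13] mem=[0,0,0,0]
After op 8 (pop): stack=[empty] mem=[0,0,0,0]
After op 9 (RCL M1): stack=[0] mem=[0,0,0,0]
After op 10 (STO M1): stack=[empty] mem=[0,0,0,0]
After op 11 (push 3): stack=[3] mem=[0,0,0,0]
After op 12 (pop): stack=[empty] mem=[0,0,0,0]
After op 13 (push 5): stack=[5] mem=[0,0,0,0]
After op 14 (push 19): stack=[5,19] mem=[0,0,0,0]
After op 15 (pop): stack=[5] mem=[0,0,0,0]

Answer: 0 0 0 0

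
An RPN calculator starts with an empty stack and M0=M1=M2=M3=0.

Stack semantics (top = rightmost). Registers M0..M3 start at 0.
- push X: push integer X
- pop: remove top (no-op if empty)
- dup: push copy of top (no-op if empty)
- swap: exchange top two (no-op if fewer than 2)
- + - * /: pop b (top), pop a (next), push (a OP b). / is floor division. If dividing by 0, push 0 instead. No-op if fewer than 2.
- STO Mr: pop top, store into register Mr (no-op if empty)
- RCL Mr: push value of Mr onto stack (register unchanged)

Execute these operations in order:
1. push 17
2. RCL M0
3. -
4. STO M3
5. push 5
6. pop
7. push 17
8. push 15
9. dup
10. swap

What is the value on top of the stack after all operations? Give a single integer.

After op 1 (push 17): stack=[17] mem=[0,0,0,0]
After op 2 (RCL M0): stack=[17,0] mem=[0,0,0,0]
After op 3 (-): stack=[17] mem=[0,0,0,0]
After op 4 (STO M3): stack=[empty] mem=[0,0,0,17]
After op 5 (push 5): stack=[5] mem=[0,0,0,17]
After op 6 (pop): stack=[empty] mem=[0,0,0,17]
After op 7 (push 17): stack=[17] mem=[0,0,0,17]
After op 8 (push 15): stack=[17,15] mem=[0,0,0,17]
After op 9 (dup): stack=[17,15,15] mem=[0,0,0,17]
After op 10 (swap): stack=[17,15,15] mem=[0,0,0,17]

Answer: 15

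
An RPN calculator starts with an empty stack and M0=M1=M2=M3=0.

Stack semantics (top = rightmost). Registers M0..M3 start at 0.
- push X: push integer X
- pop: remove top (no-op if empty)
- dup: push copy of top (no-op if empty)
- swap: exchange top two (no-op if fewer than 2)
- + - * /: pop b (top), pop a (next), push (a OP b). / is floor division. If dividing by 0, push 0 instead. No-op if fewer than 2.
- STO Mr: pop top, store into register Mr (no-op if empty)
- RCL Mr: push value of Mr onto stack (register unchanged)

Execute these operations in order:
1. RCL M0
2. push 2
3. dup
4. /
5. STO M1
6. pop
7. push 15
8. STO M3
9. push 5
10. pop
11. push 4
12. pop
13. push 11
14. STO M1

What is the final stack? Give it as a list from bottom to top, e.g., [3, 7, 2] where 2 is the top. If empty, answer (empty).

After op 1 (RCL M0): stack=[0] mem=[0,0,0,0]
After op 2 (push 2): stack=[0,2] mem=[0,0,0,0]
After op 3 (dup): stack=[0,2,2] mem=[0,0,0,0]
After op 4 (/): stack=[0,1] mem=[0,0,0,0]
After op 5 (STO M1): stack=[0] mem=[0,1,0,0]
After op 6 (pop): stack=[empty] mem=[0,1,0,0]
After op 7 (push 15): stack=[15] mem=[0,1,0,0]
After op 8 (STO M3): stack=[empty] mem=[0,1,0,15]
After op 9 (push 5): stack=[5] mem=[0,1,0,15]
After op 10 (pop): stack=[empty] mem=[0,1,0,15]
After op 11 (push 4): stack=[4] mem=[0,1,0,15]
After op 12 (pop): stack=[empty] mem=[0,1,0,15]
After op 13 (push 11): stack=[11] mem=[0,1,0,15]
After op 14 (STO M1): stack=[empty] mem=[0,11,0,15]

Answer: (empty)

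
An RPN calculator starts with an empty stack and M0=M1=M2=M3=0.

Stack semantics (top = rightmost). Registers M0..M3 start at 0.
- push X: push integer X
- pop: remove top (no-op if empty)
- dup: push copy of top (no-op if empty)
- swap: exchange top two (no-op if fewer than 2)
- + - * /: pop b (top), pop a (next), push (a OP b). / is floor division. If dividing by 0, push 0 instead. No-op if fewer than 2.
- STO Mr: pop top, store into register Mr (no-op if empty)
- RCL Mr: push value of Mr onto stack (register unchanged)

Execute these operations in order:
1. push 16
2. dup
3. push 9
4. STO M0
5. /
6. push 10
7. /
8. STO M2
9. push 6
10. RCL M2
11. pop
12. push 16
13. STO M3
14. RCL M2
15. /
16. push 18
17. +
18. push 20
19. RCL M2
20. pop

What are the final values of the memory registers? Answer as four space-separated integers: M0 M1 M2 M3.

After op 1 (push 16): stack=[16] mem=[0,0,0,0]
After op 2 (dup): stack=[16,16] mem=[0,0,0,0]
After op 3 (push 9): stack=[16,16,9] mem=[0,0,0,0]
After op 4 (STO M0): stack=[16,16] mem=[9,0,0,0]
After op 5 (/): stack=[1] mem=[9,0,0,0]
After op 6 (push 10): stack=[1,10] mem=[9,0,0,0]
After op 7 (/): stack=[0] mem=[9,0,0,0]
After op 8 (STO M2): stack=[empty] mem=[9,0,0,0]
After op 9 (push 6): stack=[6] mem=[9,0,0,0]
After op 10 (RCL M2): stack=[6,0] mem=[9,0,0,0]
After op 11 (pop): stack=[6] mem=[9,0,0,0]
After op 12 (push 16): stack=[6,16] mem=[9,0,0,0]
After op 13 (STO M3): stack=[6] mem=[9,0,0,16]
After op 14 (RCL M2): stack=[6,0] mem=[9,0,0,16]
After op 15 (/): stack=[0] mem=[9,0,0,16]
After op 16 (push 18): stack=[0,18] mem=[9,0,0,16]
After op 17 (+): stack=[18] mem=[9,0,0,16]
After op 18 (push 20): stack=[18,20] mem=[9,0,0,16]
After op 19 (RCL M2): stack=[18,20,0] mem=[9,0,0,16]
After op 20 (pop): stack=[18,20] mem=[9,0,0,16]

Answer: 9 0 0 16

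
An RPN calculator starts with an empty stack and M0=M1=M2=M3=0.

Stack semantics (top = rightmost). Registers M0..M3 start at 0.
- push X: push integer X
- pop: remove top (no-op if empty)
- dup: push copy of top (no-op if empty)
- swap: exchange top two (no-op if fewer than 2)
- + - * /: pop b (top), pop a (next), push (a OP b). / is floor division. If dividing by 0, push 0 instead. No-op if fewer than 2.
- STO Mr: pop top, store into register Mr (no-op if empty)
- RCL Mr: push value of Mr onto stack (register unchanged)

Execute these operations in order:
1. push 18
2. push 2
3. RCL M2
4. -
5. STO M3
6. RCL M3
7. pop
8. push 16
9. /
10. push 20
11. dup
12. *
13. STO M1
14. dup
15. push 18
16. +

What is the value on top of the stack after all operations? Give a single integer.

Answer: 19

Derivation:
After op 1 (push 18): stack=[18] mem=[0,0,0,0]
After op 2 (push 2): stack=[18,2] mem=[0,0,0,0]
After op 3 (RCL M2): stack=[18,2,0] mem=[0,0,0,0]
After op 4 (-): stack=[18,2] mem=[0,0,0,0]
After op 5 (STO M3): stack=[18] mem=[0,0,0,2]
After op 6 (RCL M3): stack=[18,2] mem=[0,0,0,2]
After op 7 (pop): stack=[18] mem=[0,0,0,2]
After op 8 (push 16): stack=[18,16] mem=[0,0,0,2]
After op 9 (/): stack=[1] mem=[0,0,0,2]
After op 10 (push 20): stack=[1,20] mem=[0,0,0,2]
After op 11 (dup): stack=[1,20,20] mem=[0,0,0,2]
After op 12 (*): stack=[1,400] mem=[0,0,0,2]
After op 13 (STO M1): stack=[1] mem=[0,400,0,2]
After op 14 (dup): stack=[1,1] mem=[0,400,0,2]
After op 15 (push 18): stack=[1,1,18] mem=[0,400,0,2]
After op 16 (+): stack=[1,19] mem=[0,400,0,2]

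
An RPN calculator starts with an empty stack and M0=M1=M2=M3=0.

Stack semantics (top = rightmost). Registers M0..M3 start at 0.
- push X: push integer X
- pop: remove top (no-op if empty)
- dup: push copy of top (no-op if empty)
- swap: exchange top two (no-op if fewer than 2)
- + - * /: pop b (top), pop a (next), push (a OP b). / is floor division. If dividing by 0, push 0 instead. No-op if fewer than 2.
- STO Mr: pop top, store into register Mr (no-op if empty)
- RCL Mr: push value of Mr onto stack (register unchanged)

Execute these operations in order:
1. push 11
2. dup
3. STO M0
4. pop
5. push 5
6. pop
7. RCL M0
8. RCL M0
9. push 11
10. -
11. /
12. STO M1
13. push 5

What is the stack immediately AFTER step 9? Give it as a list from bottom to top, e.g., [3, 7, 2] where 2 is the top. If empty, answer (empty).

After op 1 (push 11): stack=[11] mem=[0,0,0,0]
After op 2 (dup): stack=[11,11] mem=[0,0,0,0]
After op 3 (STO M0): stack=[11] mem=[11,0,0,0]
After op 4 (pop): stack=[empty] mem=[11,0,0,0]
After op 5 (push 5): stack=[5] mem=[11,0,0,0]
After op 6 (pop): stack=[empty] mem=[11,0,0,0]
After op 7 (RCL M0): stack=[11] mem=[11,0,0,0]
After op 8 (RCL M0): stack=[11,11] mem=[11,0,0,0]
After op 9 (push 11): stack=[11,11,11] mem=[11,0,0,0]

[11, 11, 11]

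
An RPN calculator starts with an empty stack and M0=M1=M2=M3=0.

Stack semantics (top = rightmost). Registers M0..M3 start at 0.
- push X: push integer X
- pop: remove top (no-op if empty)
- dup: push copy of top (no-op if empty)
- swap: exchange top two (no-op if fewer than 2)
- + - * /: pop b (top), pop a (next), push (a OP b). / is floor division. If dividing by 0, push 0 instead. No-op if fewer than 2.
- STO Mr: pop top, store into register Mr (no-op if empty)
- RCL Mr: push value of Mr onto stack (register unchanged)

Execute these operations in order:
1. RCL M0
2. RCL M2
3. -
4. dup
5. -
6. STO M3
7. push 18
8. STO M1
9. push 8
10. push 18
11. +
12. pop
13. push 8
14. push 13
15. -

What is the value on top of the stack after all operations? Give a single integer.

After op 1 (RCL M0): stack=[0] mem=[0,0,0,0]
After op 2 (RCL M2): stack=[0,0] mem=[0,0,0,0]
After op 3 (-): stack=[0] mem=[0,0,0,0]
After op 4 (dup): stack=[0,0] mem=[0,0,0,0]
After op 5 (-): stack=[0] mem=[0,0,0,0]
After op 6 (STO M3): stack=[empty] mem=[0,0,0,0]
After op 7 (push 18): stack=[18] mem=[0,0,0,0]
After op 8 (STO M1): stack=[empty] mem=[0,18,0,0]
After op 9 (push 8): stack=[8] mem=[0,18,0,0]
After op 10 (push 18): stack=[8,18] mem=[0,18,0,0]
After op 11 (+): stack=[26] mem=[0,18,0,0]
After op 12 (pop): stack=[empty] mem=[0,18,0,0]
After op 13 (push 8): stack=[8] mem=[0,18,0,0]
After op 14 (push 13): stack=[8,13] mem=[0,18,0,0]
After op 15 (-): stack=[-5] mem=[0,18,0,0]

Answer: -5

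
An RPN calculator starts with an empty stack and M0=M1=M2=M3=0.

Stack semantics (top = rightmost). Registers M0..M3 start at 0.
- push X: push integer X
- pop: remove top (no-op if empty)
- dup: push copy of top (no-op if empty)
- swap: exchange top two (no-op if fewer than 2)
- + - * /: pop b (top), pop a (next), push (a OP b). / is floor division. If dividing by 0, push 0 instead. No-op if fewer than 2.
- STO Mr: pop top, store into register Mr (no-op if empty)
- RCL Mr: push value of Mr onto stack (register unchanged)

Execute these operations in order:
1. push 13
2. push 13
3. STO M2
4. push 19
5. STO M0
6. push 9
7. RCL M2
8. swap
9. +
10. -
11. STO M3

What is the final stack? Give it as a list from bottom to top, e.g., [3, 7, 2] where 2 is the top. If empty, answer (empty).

Answer: (empty)

Derivation:
After op 1 (push 13): stack=[13] mem=[0,0,0,0]
After op 2 (push 13): stack=[13,13] mem=[0,0,0,0]
After op 3 (STO M2): stack=[13] mem=[0,0,13,0]
After op 4 (push 19): stack=[13,19] mem=[0,0,13,0]
After op 5 (STO M0): stack=[13] mem=[19,0,13,0]
After op 6 (push 9): stack=[13,9] mem=[19,0,13,0]
After op 7 (RCL M2): stack=[13,9,13] mem=[19,0,13,0]
After op 8 (swap): stack=[13,13,9] mem=[19,0,13,0]
After op 9 (+): stack=[13,22] mem=[19,0,13,0]
After op 10 (-): stack=[-9] mem=[19,0,13,0]
After op 11 (STO M3): stack=[empty] mem=[19,0,13,-9]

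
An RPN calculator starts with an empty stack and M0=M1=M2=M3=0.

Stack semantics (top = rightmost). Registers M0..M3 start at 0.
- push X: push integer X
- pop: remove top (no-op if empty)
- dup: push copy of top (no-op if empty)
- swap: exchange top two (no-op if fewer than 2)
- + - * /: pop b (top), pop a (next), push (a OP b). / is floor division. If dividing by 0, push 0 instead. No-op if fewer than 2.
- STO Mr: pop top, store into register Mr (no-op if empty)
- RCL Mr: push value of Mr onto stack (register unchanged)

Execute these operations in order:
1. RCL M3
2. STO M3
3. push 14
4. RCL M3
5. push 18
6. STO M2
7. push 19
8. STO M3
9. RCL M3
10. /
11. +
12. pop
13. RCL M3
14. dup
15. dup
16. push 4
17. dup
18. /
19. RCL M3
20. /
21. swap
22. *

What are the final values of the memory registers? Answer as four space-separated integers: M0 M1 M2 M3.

After op 1 (RCL M3): stack=[0] mem=[0,0,0,0]
After op 2 (STO M3): stack=[empty] mem=[0,0,0,0]
After op 3 (push 14): stack=[14] mem=[0,0,0,0]
After op 4 (RCL M3): stack=[14,0] mem=[0,0,0,0]
After op 5 (push 18): stack=[14,0,18] mem=[0,0,0,0]
After op 6 (STO M2): stack=[14,0] mem=[0,0,18,0]
After op 7 (push 19): stack=[14,0,19] mem=[0,0,18,0]
After op 8 (STO M3): stack=[14,0] mem=[0,0,18,19]
After op 9 (RCL M3): stack=[14,0,19] mem=[0,0,18,19]
After op 10 (/): stack=[14,0] mem=[0,0,18,19]
After op 11 (+): stack=[14] mem=[0,0,18,19]
After op 12 (pop): stack=[empty] mem=[0,0,18,19]
After op 13 (RCL M3): stack=[19] mem=[0,0,18,19]
After op 14 (dup): stack=[19,19] mem=[0,0,18,19]
After op 15 (dup): stack=[19,19,19] mem=[0,0,18,19]
After op 16 (push 4): stack=[19,19,19,4] mem=[0,0,18,19]
After op 17 (dup): stack=[19,19,19,4,4] mem=[0,0,18,19]
After op 18 (/): stack=[19,19,19,1] mem=[0,0,18,19]
After op 19 (RCL M3): stack=[19,19,19,1,19] mem=[0,0,18,19]
After op 20 (/): stack=[19,19,19,0] mem=[0,0,18,19]
After op 21 (swap): stack=[19,19,0,19] mem=[0,0,18,19]
After op 22 (*): stack=[19,19,0] mem=[0,0,18,19]

Answer: 0 0 18 19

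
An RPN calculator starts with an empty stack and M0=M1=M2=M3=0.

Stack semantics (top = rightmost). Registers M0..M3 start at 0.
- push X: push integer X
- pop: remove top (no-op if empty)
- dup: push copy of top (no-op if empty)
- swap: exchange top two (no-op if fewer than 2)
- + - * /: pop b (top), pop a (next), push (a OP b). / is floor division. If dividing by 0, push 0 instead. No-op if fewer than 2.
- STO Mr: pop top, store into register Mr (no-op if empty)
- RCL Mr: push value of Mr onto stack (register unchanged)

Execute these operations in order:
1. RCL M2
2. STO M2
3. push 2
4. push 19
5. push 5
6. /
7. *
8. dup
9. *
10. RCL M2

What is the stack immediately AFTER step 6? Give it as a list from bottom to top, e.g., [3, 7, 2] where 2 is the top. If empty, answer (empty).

After op 1 (RCL M2): stack=[0] mem=[0,0,0,0]
After op 2 (STO M2): stack=[empty] mem=[0,0,0,0]
After op 3 (push 2): stack=[2] mem=[0,0,0,0]
After op 4 (push 19): stack=[2,19] mem=[0,0,0,0]
After op 5 (push 5): stack=[2,19,5] mem=[0,0,0,0]
After op 6 (/): stack=[2,3] mem=[0,0,0,0]

[2, 3]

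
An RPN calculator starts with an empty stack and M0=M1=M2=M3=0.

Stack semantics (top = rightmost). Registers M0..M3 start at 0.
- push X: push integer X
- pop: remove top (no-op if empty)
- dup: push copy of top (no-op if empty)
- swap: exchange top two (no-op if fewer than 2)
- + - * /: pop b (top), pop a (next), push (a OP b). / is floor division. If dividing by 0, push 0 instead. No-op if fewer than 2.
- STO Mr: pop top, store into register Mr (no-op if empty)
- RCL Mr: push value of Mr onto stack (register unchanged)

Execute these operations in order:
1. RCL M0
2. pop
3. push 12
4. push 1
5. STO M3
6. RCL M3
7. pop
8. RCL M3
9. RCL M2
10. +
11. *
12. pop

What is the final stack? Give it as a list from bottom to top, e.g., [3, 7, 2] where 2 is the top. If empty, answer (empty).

Answer: (empty)

Derivation:
After op 1 (RCL M0): stack=[0] mem=[0,0,0,0]
After op 2 (pop): stack=[empty] mem=[0,0,0,0]
After op 3 (push 12): stack=[12] mem=[0,0,0,0]
After op 4 (push 1): stack=[12,1] mem=[0,0,0,0]
After op 5 (STO M3): stack=[12] mem=[0,0,0,1]
After op 6 (RCL M3): stack=[12,1] mem=[0,0,0,1]
After op 7 (pop): stack=[12] mem=[0,0,0,1]
After op 8 (RCL M3): stack=[12,1] mem=[0,0,0,1]
After op 9 (RCL M2): stack=[12,1,0] mem=[0,0,0,1]
After op 10 (+): stack=[12,1] mem=[0,0,0,1]
After op 11 (*): stack=[12] mem=[0,0,0,1]
After op 12 (pop): stack=[empty] mem=[0,0,0,1]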